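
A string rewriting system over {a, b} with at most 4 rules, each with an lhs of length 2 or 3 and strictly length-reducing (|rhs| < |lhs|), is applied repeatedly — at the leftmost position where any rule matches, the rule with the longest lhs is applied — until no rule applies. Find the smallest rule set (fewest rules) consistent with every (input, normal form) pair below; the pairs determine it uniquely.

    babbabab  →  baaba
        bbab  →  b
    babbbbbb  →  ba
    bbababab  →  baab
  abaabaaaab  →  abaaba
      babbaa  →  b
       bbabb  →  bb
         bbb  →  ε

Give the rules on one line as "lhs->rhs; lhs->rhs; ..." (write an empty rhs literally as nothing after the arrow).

  | babbabab => bababab => baabab => baaba
  | bbab => b
  | babbbbbb => babbbbb => babbbb => babbb => babb => bab => ba
  | bbababab => babab => baab

aaa->; bab->ba; bba->; bbb->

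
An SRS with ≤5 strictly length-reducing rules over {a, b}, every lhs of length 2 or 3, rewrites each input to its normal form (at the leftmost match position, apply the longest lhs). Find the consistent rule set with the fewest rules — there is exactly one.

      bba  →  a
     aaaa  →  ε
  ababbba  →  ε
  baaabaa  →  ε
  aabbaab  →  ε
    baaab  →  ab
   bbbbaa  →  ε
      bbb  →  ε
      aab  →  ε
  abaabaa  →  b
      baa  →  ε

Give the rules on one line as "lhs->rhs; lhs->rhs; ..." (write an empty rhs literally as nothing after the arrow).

aa->b; aba->ba; bb->; bbb->

  | bba => a
  | aaaa => baa => bb => ε
  | ababbba => babbba => baa => bb => ε
  | baaabaa => bbabaa => abaa => baa => bb => ε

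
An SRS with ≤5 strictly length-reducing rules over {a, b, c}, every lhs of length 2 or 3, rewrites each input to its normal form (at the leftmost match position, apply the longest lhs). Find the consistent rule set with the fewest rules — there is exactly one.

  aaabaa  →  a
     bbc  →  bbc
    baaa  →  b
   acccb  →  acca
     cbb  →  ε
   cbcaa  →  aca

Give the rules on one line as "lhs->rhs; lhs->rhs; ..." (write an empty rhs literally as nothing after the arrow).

aa->a; ab->; ba->b; cb->a

  | aaabaa => aabaa => abaa => aa => a
  | bbc
  | baaa => baa => ba => b
  | acccb => acca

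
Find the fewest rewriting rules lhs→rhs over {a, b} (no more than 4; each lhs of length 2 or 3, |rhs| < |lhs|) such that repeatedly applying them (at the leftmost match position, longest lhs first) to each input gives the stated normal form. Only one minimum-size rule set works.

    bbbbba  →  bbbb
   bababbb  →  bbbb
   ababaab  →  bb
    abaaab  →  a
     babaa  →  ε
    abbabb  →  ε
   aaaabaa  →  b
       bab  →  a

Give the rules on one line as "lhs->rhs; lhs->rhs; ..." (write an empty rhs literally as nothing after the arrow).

  | bbbbba => bbbb
  | bababbb => aabbb => bbbb
  | ababaab => abaab => aab => bb
  | abaaab => aaab => bab => a

aa->b; ab->; ba->; bab->a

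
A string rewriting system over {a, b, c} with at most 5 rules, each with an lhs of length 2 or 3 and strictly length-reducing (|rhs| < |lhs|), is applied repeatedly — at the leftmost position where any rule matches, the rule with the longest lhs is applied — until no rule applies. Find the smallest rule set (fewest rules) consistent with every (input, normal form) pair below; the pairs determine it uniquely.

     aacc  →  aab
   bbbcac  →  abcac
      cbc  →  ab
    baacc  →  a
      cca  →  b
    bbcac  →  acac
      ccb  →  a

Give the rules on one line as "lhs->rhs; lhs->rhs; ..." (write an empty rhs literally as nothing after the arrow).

  | aacc => aab
  | bbbcac => abcac
  | cbc => ab
  | baacc => bacc => bcc => bb => a

ba->b; bb->a; cbc->ab; cc->b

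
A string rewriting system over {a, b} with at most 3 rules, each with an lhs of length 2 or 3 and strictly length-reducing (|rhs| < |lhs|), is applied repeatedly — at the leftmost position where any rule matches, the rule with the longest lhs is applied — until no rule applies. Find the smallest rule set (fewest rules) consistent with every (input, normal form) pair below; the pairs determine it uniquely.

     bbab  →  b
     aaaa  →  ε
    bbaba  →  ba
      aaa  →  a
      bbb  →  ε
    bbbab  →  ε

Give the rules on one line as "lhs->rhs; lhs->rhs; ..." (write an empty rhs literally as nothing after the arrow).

  | bbab => aab => b
  | aaaa => aa => ε
  | bbaba => aaba => ba
  | aaa => a

aa->; ab->; bb->a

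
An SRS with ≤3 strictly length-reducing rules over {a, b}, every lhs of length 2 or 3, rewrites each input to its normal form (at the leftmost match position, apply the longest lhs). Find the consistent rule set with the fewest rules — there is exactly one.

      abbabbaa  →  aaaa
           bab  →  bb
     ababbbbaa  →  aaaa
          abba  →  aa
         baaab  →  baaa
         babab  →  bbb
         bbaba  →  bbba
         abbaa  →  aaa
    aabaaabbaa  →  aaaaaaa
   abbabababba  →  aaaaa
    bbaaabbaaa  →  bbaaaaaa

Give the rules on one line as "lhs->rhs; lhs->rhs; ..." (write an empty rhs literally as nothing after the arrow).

ab->a; bab->bb

  | abbabbaa => ababbaa => aabbaa => aabaa => aaaa
  | bab => bb
  | ababbbbaa => aabbbbaa => aabbbaa => aabbaa => aabaa => aaaa
  | abba => aba => aa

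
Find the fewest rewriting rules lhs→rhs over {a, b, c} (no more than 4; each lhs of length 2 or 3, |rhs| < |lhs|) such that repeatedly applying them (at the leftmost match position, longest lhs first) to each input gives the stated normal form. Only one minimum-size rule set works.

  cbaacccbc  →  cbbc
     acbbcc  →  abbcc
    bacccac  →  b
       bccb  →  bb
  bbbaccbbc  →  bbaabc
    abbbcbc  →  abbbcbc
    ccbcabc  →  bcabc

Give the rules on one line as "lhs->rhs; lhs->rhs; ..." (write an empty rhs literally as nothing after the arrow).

aac->; ac->a; bab->aa; ccb->b

  | cbaacccbc => cbccbc => cbbc
  | acbbcc => abbcc
  | bacccac => baccac => bacac => baac => b
  | bccb => bb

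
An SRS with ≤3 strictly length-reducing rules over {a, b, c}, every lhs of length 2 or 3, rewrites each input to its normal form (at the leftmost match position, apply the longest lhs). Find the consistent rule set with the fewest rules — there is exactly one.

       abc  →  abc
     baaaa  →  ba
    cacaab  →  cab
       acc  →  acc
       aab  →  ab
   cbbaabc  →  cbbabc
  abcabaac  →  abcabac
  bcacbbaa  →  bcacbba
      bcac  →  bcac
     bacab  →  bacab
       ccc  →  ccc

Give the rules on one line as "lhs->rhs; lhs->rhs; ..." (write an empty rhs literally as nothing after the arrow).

  | abc
  | baaaa => baaa => baa => ba
  | cacaab => cab
  | acc

aa->a; caa->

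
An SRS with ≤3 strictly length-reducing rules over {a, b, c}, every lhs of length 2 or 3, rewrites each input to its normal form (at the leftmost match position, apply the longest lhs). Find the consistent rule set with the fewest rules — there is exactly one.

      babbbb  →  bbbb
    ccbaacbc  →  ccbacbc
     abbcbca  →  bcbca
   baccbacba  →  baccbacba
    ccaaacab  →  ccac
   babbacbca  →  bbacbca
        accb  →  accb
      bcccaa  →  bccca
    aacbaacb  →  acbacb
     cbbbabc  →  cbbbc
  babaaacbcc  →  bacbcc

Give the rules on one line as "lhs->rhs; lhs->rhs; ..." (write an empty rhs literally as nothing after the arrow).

aa->a; ab->

  | babbbb => bbbb
  | ccbaacbc => ccbacbc
  | abbcbca => bcbca
  | baccbacba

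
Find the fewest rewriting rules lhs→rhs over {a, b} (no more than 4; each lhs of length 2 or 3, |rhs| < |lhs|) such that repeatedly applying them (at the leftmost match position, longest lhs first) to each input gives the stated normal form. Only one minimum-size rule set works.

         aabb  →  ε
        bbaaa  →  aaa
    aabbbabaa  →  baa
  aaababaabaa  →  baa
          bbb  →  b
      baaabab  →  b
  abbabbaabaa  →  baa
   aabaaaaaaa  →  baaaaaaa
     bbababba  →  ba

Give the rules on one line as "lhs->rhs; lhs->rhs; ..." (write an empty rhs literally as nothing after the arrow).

aab->b; ab->; bb->

  | aabb => bb => ε
  | bbaaa => aaa
  | aabbbabaa => bbbabaa => babaa => baa
  | aaababaabaa => ababaabaa => abaabaa => aabaa => baa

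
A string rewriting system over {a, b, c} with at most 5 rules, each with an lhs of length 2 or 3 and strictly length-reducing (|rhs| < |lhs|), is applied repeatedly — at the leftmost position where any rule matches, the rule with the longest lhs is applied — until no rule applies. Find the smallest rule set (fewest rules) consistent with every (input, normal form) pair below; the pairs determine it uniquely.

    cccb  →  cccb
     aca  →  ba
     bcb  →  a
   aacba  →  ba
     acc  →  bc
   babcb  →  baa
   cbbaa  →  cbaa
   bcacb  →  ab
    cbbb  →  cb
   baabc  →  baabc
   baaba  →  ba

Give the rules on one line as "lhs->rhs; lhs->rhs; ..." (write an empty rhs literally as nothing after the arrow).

  | cccb
  | aca => ba
  | bcb => a
  | aacba => abba => aba => ba

aba->ba; ac->b; bb->b; bcb->a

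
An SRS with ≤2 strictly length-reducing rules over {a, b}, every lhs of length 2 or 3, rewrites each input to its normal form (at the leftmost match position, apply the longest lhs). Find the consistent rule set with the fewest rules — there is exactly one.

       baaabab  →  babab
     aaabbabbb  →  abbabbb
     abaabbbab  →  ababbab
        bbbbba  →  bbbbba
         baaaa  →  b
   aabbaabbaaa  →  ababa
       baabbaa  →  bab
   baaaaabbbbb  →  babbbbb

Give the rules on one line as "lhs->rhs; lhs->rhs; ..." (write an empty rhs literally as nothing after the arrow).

aa->; aab->a

  | baaabab => babab
  | aaabbabbb => abbabbb
  | abaabbbab => ababbab
  | bbbbba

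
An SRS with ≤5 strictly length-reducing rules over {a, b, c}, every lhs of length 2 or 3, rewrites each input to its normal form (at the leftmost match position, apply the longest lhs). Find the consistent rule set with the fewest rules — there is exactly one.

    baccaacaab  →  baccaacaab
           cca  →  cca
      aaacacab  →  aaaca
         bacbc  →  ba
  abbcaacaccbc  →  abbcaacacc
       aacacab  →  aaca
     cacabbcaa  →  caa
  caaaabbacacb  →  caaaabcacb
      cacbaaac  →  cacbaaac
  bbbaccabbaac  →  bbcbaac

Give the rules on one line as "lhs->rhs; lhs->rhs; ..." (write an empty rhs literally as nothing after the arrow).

bba->b; cab->; cbc->; ccb->c

  | baccaacaab
  | cca
  | aaacacab => aaaca
  | bacbc => ba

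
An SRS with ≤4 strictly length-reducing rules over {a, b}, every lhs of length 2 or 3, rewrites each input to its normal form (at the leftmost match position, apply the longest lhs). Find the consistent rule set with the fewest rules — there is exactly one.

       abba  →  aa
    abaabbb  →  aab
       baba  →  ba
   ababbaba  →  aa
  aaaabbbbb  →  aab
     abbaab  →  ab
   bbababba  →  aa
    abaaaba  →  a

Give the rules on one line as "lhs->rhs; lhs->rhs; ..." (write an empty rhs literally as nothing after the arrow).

  | abba => aa
  | abaabbb => aabbb => aab
  | baba => ba
  | ababbaba => abbaba => aaba => aa

aaa->a; aba->a; bb->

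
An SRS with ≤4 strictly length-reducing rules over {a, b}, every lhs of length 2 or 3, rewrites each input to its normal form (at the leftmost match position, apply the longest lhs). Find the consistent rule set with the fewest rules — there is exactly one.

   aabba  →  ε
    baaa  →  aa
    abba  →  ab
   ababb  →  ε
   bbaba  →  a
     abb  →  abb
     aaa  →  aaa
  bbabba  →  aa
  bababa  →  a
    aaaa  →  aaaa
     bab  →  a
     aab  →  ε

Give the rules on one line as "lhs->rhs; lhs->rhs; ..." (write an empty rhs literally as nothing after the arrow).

  | aabba => ba => ε
  | baaa => aa
  | abba => ab
  | ababb => aab => ε

aab->; ba->; bab->a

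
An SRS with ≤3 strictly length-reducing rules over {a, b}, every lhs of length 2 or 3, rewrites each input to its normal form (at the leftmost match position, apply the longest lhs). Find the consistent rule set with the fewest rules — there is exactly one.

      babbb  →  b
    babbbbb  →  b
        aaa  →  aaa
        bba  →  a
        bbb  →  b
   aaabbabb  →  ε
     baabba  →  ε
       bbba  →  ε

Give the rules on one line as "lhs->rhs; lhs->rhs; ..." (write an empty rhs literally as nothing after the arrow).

ab->; ba->; bb->

  | babbb => bbb => b
  | babbbbb => bbbbb => bbb => b
  | aaa
  | bba => a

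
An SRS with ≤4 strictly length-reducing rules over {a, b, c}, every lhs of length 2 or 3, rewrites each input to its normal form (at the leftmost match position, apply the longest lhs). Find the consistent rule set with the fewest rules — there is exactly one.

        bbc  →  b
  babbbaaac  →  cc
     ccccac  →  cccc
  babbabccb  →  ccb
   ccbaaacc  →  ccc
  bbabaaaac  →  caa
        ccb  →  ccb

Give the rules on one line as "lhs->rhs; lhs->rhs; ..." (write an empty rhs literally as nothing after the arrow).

ac->; ba->c; bc->

  | bbc => b
  | babbbaaac => cbbbaaac => cbbcaac => cbaac => ccac => cc
  | ccccac => cccc
  | babbabccb => cbbabccb => cbcbccb => cbccb => ccb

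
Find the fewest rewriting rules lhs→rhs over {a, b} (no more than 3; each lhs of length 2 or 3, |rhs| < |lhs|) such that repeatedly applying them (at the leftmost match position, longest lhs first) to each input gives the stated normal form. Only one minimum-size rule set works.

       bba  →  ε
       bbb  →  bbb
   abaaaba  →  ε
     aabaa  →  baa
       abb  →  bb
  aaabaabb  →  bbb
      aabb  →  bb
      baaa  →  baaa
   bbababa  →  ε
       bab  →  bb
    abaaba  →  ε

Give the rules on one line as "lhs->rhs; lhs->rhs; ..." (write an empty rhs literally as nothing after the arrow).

  | bba => ε
  | bbb
  | abaaaba => baaaba => baaba => baba => bba => ε
  | aabaa => abaa => baa

ab->b; bba->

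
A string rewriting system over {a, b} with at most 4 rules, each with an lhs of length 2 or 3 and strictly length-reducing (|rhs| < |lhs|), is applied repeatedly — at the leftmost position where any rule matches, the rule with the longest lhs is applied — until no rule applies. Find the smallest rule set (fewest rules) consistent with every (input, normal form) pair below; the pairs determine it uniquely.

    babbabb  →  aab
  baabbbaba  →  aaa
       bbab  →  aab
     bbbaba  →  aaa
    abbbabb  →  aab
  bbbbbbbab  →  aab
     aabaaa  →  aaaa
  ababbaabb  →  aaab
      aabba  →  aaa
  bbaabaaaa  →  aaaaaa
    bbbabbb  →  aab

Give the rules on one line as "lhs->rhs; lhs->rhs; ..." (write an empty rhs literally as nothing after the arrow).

  | babbabb => abbabb => ababb => aabb => aab
  | baabbbaba => abbbaba => abbaba => ababa => aaba => aaa
  | bbab => aab
  | bbbaba => ababa => aaba => aaa

abb->ab; ba->a; baa->a; bb->a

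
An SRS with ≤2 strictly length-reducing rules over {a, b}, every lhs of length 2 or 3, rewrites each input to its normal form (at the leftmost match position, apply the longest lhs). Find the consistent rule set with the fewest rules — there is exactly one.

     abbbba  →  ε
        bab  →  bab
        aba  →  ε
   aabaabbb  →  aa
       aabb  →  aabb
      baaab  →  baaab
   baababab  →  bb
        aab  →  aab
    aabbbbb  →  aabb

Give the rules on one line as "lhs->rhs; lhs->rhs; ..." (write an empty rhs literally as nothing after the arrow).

  | abbbba => aba => ε
  | bab
  | aba => ε
  | aabaabbb => aabbb => aa

aba->; bbb->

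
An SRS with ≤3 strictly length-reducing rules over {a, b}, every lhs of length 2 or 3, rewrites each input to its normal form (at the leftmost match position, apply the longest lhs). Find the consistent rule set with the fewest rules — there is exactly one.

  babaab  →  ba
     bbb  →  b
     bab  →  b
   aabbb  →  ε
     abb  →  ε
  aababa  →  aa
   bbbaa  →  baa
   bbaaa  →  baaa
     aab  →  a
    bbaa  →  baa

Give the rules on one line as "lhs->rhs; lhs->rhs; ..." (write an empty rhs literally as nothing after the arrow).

ab->; abb->; bb->b

  | babaab => baab => ba
  | bbb => bb => b
  | bab => b
  | aabbb => ab => ε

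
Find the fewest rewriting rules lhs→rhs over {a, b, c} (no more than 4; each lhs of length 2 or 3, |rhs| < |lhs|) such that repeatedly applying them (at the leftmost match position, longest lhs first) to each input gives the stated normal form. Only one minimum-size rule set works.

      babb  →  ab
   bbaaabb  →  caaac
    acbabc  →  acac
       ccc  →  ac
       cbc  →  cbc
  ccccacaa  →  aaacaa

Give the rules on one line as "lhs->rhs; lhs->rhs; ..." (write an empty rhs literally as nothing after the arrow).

  | babb => ab
  | bbaaabb => caaabb => caaac
  | acbabc => acac
  | ccc => ac

bab->a; bb->c; cc->a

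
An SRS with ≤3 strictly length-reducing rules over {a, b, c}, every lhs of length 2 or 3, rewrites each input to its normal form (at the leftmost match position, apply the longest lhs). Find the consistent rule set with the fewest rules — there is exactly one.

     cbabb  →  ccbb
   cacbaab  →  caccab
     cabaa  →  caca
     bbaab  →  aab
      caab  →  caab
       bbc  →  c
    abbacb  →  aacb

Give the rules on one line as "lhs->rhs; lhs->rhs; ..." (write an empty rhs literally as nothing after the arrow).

ba->c; bc->a

  | cbabb => ccbb
  | cacbaab => caccab
  | cabaa => caca
  | bbaab => bcab => aab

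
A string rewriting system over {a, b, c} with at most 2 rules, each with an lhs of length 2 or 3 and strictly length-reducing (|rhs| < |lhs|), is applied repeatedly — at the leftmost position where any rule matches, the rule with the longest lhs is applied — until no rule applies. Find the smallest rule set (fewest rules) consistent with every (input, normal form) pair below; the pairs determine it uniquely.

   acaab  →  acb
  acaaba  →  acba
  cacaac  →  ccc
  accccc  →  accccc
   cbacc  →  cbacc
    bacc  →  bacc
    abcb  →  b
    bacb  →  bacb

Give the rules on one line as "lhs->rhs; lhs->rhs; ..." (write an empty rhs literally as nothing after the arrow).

abc->; ca->c

  | acaab => acab => acb
  | acaaba => acaba => acba
  | cacaac => ccaac => ccac => ccc
  | accccc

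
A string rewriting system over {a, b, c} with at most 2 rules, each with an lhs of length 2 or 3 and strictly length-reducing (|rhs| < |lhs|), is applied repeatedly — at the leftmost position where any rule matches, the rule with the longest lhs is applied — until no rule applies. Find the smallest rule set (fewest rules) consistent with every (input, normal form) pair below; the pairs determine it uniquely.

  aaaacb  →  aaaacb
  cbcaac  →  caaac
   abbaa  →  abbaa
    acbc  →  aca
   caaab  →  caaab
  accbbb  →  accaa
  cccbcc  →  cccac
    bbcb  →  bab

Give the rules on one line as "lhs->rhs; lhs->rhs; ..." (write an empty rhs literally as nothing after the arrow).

  | aaaacb
  | cbcaac => caaac
  | abbaa
  | acbc => aca

bbb->aa; bc->a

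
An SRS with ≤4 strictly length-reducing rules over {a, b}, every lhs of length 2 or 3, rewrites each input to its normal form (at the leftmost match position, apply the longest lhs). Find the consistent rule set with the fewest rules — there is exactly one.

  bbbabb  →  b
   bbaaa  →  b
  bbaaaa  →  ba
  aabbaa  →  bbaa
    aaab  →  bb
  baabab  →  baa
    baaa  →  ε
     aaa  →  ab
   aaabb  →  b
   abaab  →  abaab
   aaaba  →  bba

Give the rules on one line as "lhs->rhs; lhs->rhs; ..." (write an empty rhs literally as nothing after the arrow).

aaa->ab; abb->bb; bab->; bbb->b

  | bbbabb => babb => b
  | bbaaa => bbab => b
  | bbaaaa => bbaba => ba
  | aabbaa => abbaa => bbaa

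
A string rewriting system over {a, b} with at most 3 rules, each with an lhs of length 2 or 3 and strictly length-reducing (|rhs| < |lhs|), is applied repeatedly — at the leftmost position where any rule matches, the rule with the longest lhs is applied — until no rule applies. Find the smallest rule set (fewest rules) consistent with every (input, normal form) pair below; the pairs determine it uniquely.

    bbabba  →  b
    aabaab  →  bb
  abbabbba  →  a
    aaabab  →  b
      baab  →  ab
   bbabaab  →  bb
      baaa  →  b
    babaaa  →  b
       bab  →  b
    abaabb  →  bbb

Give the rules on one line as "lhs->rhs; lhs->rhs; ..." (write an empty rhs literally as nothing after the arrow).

aa->b; ba->; bba->a

  | bbabba => abba => aa => b
  | aabaab => bbaab => aab => bb
  | abbabbba => aabbba => bbbba => bba => a
  | aaabab => babab => bab => b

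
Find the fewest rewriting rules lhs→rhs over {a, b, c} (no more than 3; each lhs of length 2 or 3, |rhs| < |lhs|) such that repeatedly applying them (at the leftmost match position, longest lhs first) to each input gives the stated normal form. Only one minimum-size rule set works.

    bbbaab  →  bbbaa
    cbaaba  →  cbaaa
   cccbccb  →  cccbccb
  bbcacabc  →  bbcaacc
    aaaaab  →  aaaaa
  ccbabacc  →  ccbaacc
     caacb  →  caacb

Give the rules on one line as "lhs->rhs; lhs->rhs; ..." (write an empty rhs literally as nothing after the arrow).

ab->a; cab->ac

  | bbbaab => bbbaa
  | cbaaba => cbaaa
  | cccbccb
  | bbcacabc => bbcaacc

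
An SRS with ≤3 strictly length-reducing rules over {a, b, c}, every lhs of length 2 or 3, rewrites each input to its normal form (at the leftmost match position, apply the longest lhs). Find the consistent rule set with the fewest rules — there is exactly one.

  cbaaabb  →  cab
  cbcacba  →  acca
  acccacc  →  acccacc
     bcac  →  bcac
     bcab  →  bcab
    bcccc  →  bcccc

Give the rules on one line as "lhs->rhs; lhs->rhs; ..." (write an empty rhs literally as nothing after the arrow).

aa->c; cb->a

  | cbaaabb => aaaabb => caabb => ccbb => cab
  | cbcacba => acacba => acaaa => acca
  | acccacc
  | bcac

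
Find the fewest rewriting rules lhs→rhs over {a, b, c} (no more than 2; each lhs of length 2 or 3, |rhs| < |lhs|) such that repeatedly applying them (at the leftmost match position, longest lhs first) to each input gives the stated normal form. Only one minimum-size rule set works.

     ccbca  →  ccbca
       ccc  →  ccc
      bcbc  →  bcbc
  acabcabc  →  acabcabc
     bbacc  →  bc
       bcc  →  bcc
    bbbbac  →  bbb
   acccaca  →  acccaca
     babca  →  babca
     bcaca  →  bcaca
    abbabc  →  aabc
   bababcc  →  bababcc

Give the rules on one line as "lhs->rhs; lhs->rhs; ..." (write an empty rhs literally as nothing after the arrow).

  | ccbca
  | ccc
  | bcbc
  | acabcabc

abb->a; bac->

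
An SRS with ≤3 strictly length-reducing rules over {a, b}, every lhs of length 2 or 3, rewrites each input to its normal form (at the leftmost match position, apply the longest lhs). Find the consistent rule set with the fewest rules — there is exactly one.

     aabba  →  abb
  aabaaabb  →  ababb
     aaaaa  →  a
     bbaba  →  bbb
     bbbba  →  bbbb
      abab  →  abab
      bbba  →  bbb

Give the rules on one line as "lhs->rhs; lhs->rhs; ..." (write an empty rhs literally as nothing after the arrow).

aa->a; bba->bb

  | aabba => abba => abb
  | aabaaabb => abaaabb => abaabb => ababb
  | aaaaa => aaaa => aaa => aa => a
  | bbaba => bbba => bbb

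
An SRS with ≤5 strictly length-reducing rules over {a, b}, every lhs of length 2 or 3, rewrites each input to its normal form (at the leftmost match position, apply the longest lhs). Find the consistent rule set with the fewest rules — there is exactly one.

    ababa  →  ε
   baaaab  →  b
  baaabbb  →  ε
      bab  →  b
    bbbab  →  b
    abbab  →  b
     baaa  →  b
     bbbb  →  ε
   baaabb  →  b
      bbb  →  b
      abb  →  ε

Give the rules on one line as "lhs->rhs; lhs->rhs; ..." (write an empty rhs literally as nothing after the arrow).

  | ababa => baba => ba => ε
  | baaaab => aaab => bab => b
  | baaabbb => aabbb => bbbb => bb => ε
  | bab => b

aa->b; ab->b; ba->; bb->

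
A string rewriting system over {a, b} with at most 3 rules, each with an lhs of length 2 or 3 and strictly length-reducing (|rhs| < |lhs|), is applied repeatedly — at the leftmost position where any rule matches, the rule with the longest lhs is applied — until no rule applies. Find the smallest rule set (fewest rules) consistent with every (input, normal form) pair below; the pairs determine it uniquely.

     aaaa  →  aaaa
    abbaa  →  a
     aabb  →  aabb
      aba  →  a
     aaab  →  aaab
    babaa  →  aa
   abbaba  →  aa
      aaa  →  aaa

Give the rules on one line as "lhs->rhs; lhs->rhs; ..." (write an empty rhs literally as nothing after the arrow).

ba->; bab->ab

  | aaaa
  | abbaa => aba => a
  | aabb
  | aba => a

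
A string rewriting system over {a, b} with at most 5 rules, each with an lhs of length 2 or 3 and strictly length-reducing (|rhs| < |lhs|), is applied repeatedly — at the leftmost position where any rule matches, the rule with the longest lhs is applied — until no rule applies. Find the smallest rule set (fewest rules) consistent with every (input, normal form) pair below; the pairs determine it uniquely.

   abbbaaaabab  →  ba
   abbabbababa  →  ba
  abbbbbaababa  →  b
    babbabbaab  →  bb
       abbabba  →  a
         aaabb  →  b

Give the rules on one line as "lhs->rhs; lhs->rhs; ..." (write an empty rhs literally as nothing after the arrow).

aa->; ab->a; abb->b; bba->a

  | abbbaaaabab => bbaaaabab => aaaabab => aabab => bab => ba
  | abbabbababa => babbababa => bbababa => ababa => aaba => ba
  | abbbbbaababa => bbbbaababa => bbaababa => aababa => baba => baa => b
  | babbabbaab => bbabbaab => abbaab => baab => bb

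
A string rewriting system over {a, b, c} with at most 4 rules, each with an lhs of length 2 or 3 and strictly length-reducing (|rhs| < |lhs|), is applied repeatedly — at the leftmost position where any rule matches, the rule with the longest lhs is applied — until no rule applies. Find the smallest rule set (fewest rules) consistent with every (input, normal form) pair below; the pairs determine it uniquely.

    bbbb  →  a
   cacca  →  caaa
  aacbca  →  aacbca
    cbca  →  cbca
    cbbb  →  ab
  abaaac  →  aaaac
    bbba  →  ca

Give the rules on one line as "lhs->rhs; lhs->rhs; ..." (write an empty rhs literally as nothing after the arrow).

ba->a; bb->c; cc->a

  | bbbb => cbb => cc => a
  | cacca => caaa
  | aacbca
  | cbca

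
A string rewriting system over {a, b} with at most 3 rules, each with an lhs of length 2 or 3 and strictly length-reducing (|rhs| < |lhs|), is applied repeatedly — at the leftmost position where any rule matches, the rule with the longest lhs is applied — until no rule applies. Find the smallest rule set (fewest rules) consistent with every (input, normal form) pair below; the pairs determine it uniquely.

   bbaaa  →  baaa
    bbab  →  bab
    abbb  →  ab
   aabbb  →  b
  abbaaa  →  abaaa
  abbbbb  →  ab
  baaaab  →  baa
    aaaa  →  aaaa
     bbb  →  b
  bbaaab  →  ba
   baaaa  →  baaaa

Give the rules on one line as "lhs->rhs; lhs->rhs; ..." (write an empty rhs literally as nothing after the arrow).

  | bbaaa => baaa
  | bbab => bab
  | abbb => abb => ab
  | aabbb => bb => b

aab->; bb->b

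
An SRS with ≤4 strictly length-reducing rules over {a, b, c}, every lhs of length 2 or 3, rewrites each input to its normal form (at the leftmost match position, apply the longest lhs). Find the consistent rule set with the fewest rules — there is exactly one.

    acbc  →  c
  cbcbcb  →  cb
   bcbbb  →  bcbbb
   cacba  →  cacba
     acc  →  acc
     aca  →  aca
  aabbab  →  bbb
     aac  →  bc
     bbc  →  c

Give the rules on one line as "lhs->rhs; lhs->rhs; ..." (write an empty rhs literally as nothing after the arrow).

  | acbc => abc => c
  | cbcbcb => bcbcb => bbcb => cb
  | bcbbb
  | cacba

aa->b; ab->; bbc->c; cbc->bc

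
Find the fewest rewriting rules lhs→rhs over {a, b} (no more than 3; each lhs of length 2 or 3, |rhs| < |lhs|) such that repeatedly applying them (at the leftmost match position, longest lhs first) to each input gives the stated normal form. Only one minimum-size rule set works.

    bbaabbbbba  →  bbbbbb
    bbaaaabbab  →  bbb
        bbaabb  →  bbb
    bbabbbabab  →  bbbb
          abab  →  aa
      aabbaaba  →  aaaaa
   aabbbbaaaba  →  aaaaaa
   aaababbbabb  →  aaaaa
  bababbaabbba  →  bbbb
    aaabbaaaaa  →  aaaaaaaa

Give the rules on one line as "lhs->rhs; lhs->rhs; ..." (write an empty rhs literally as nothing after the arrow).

  | bbaabbbbba => bbabbbbba => bbbbbba => bbbbbb
  | bbaaaabbab => bbaaabbab => bbaabbab => bbabbab => bbbab => bbb
  | bbaabb => bbabb => bbb
  | bbabbbabab => bbbbabab => bbbbab => bbbb

ab->a; ba->b; bab->b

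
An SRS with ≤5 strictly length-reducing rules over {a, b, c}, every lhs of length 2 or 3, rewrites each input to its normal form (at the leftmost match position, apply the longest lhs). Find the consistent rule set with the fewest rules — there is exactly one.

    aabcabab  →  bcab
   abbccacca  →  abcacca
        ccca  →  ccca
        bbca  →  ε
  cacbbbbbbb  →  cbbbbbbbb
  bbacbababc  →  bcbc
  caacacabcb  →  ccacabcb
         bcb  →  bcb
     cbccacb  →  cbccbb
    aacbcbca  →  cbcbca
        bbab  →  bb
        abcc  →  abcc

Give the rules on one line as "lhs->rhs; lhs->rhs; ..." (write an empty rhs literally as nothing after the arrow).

  | aabcabab => bcabab => bcab
  | abbccacca => abcacca
  | ccca
  | bbca => ba => ε

aa->; acb->bb; ba->; bbc->b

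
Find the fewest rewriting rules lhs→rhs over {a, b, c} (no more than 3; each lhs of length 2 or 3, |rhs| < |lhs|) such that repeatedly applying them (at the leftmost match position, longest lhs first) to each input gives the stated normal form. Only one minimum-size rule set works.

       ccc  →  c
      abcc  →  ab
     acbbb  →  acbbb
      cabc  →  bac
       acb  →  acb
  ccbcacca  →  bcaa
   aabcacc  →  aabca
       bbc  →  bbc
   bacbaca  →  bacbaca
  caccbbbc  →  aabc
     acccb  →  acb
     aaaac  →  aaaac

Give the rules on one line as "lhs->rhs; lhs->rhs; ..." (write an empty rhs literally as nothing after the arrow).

  | ccc => c
  | abcc => ab
  | acbbb
  | cabc => bac

bab->aa; cab->ba; cc->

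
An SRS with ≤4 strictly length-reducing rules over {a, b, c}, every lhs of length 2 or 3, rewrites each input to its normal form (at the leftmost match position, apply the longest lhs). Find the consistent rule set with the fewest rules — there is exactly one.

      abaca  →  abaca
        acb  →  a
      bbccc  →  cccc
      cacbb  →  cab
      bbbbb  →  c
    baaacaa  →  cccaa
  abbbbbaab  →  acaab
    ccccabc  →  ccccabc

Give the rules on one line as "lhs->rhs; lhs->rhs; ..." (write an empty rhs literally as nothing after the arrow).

aaa->bc; bb->c; cb->

  | abaca
  | acb => a
  | bbccc => cccc
  | cacbb => cab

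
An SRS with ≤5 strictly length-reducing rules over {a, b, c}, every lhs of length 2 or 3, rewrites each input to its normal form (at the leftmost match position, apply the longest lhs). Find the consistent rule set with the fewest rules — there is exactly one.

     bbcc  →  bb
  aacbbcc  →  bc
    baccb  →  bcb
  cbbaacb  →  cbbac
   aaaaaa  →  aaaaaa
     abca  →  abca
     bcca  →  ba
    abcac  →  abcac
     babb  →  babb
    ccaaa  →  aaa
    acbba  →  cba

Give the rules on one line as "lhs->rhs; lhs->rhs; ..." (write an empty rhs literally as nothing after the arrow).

  | bbcc => bb
  | aacbbcc => acbcc => ccc => bc
  | baccb => bcb
  | cbbaacb => cbbac

acb->c; acc->c; cc->; ccc->bc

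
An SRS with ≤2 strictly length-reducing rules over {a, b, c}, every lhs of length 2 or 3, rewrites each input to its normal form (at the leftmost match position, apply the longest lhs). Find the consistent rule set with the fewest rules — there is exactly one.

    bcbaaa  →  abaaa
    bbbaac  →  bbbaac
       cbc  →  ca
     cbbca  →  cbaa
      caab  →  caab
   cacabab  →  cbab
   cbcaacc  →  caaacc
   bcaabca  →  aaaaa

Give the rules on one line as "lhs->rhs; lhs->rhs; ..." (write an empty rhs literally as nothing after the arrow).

  | bcbaaa => abaaa
  | bbbaac
  | cbc => ca
  | cbbca => cbaa

aca->; bc->a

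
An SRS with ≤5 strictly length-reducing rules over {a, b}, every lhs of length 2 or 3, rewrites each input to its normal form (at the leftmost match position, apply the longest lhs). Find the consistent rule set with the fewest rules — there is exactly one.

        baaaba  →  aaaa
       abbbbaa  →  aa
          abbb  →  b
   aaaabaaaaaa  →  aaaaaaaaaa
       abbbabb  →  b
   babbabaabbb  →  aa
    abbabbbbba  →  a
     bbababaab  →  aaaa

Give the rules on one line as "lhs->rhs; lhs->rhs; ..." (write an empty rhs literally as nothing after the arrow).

  | baaaba => aaaba => aaaa
  | abbbbaa => bbaa => baa => aa
  | abbb => b
  | aaaabaaaaaa => aaaaaaaaaa

ab->a; abb->; baa->aa; bbb->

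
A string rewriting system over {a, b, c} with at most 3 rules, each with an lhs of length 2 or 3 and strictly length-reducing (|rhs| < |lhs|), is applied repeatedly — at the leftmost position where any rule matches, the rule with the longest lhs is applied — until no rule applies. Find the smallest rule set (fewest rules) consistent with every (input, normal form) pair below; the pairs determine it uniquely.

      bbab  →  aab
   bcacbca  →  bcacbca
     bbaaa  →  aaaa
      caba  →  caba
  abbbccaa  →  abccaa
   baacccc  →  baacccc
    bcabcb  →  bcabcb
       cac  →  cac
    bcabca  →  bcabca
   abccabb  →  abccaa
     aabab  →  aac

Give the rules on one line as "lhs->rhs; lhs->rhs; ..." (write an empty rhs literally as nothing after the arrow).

  | bbab => aab
  | bcacbca
  | bbaaa => aaaa
  | caba

bab->c; bb->a; bbb->b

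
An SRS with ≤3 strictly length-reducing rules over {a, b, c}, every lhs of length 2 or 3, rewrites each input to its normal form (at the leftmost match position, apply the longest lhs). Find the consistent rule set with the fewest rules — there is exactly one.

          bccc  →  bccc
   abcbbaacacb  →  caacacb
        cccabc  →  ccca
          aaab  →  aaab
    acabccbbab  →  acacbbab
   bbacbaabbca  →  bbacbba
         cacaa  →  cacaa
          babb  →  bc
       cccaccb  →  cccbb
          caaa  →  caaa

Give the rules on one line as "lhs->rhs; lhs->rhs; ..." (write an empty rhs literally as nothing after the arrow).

  | bccc
  | abcbbaacacb => abbaacacb => caacacb
  | cccabc => ccca
  | aaab

abb->c; abc->a; acc->b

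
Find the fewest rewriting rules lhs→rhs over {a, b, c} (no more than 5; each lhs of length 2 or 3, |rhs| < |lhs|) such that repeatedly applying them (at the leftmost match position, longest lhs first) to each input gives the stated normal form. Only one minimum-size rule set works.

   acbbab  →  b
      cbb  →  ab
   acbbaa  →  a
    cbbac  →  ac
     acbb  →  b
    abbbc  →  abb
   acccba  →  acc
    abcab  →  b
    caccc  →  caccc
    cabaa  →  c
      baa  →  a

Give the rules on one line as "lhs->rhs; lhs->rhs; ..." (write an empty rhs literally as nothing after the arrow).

aa->; ba->; bc->; cb->a

  | acbbab => aabab => bab => b
  | cbb => ab
  | acbbaa => aabaa => baa => a
  | cbbac => abac => ac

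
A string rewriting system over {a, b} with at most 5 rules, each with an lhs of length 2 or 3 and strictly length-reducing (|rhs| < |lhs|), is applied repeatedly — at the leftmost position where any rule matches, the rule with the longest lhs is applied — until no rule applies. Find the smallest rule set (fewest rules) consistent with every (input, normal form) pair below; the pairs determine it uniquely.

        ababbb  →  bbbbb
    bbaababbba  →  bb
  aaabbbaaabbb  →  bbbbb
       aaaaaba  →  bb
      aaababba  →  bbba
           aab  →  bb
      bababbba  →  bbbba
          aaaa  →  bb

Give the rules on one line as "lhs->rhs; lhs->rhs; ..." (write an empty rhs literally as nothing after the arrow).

aa->b; aba->bb; abb->a; bab->a

  | ababbb => bbbbb
  | bbaababbba => bbbbabbba => bbbabba => bbaba => baa => bb
  | aaabbbaaabbb => babbbaaabbb => abbaaabbb => aaaabbb => baabbb => bbbbb
  | aaaaaba => baaaba => bbaba => baa => bb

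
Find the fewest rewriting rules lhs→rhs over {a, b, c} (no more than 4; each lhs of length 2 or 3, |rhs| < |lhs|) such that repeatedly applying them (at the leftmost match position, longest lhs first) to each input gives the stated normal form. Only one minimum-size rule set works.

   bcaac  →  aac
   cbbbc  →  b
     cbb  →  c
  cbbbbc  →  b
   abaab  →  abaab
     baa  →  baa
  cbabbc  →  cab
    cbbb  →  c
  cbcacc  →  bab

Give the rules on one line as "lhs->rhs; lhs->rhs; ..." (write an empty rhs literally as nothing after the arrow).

bc->; cb->c; cc->b

  | bcaac => aac
  | cbbbc => cbbc => cbc => cc => b
  | cbb => cb => c
  | cbbbbc => cbbbc => cbbc => cbc => cc => b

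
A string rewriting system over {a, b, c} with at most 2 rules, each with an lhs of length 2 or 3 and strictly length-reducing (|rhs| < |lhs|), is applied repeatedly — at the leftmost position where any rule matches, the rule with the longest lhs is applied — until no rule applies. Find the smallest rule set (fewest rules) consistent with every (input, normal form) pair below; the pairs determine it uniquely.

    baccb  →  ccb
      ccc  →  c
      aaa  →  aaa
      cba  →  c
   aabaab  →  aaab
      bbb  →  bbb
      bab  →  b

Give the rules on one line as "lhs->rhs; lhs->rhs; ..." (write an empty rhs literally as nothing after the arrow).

  | baccb => ccb
  | ccc => c
  | aaa
  | cba => c

ba->; ccc->c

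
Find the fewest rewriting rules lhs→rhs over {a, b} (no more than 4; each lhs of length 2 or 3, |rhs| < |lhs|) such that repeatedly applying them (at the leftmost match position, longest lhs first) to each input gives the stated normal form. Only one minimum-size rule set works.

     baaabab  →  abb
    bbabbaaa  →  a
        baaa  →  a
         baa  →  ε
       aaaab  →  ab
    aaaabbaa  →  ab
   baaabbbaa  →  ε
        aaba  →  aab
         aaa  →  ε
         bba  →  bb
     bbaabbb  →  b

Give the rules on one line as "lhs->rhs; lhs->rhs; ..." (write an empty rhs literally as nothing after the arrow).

  | baaabab => abab => abb
  | bbabbaaa => bbbbaaa => baaa => a
  | baaa => a
  | baa => ε

aaa->; ba->b; baa->; bbb->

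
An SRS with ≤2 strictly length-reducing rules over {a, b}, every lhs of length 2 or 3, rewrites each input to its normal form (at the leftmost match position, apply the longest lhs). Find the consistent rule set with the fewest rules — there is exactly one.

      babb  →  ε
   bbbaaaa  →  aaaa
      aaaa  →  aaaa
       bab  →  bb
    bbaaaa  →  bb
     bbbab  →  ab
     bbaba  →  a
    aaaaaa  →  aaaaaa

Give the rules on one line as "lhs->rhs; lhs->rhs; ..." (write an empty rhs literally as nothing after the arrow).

  | babb => bbb => ε
  | bbbaaaa => aaaa
  | aaaa
  | bab => bb

ba->b; bbb->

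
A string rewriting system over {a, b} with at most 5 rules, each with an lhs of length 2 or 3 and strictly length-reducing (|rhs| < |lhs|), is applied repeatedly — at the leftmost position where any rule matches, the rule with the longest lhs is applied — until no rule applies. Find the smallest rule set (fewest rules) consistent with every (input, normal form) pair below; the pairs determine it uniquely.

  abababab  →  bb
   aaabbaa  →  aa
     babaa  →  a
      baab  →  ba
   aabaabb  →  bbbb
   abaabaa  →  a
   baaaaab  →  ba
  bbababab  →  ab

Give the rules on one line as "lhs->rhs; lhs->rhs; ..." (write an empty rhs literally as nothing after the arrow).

  | abababab => bbabab => abab => bb
  | aaabbaa => bbbbaa => bbaa => aa
  | babaa => bba => a
  | baab => ba

aaa->bb; aab->a; aba->b; bba->a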